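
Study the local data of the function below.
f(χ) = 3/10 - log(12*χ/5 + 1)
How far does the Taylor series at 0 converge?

The radius of convergence is 5/12.

Branch term (-1)*log(1 - χ/(-5/12)): its argument vanishes at χ = -5/12, a logarithmic branch point, modulus 5/12.
The radius of convergence is the smallest modulus among the singular points: 5/12.


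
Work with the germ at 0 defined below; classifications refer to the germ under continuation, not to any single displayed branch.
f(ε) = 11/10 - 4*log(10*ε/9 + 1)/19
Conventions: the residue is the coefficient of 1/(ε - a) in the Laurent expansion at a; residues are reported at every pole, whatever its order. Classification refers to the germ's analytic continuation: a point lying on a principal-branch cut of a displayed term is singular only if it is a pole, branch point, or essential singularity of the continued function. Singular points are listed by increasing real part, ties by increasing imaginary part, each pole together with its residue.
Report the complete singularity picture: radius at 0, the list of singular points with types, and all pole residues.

Radius of convergence at 0: 9/10.
At -9/10: a logarithmic branch point.

Branch term (-4/19)*log(1 - ε/(-9/10)): its argument vanishes at ε = -9/10, a logarithmic branch point, modulus 9/10.
The radius of convergence is the smallest modulus among the singular points: 9/10.


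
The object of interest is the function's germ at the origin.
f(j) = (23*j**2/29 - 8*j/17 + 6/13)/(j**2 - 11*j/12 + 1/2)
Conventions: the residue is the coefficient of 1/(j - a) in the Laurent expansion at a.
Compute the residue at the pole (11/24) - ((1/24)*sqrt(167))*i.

The factor j**2 - 11*j/12 + 1/2 splits as (j - a)(j - a') with a = (11/24) - ((1/24)*sqrt(167))*i, a' = (11/24) + ((1/24)*sqrt(167))*i. At the order-1 pole a set g(j) = (j - a)*f(j) = [23*j**2/29 - 8*j/17 + 6/13] / (j - a').
Simple pole: residue = g(a) at a = (11/24) - ((1/24)*sqrt(167))*i, which is (1517/11832) + ((336883/25687272)*sqrt(167))*i.

The residue is (1517/11832) + ((336883/25687272)*sqrt(167))*i.


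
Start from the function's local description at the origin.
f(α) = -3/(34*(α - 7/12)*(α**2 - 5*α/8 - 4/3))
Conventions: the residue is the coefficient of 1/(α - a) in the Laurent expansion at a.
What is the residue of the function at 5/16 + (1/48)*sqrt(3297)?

The residue is -216/6647 - (936/7305053)*sqrt(3297).

The factor α**2 - 5*α/8 - 4/3 splits as (α - a)(α - a') with a = 5/16 + (1/48)*sqrt(3297), a' = 5/16 - (1/48)*sqrt(3297). At the order-1 pole a set g(α) = (α - a)*f(α) = [-3/(34*(α - 7/12))] / (α - a').
Simple pole: residue = g(a) at a = 5/16 + (1/48)*sqrt(3297), which is -216/6647 - (936/7305053)*sqrt(3297).


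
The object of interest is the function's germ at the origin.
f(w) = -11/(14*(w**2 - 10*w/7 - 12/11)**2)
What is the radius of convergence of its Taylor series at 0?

The radius of convergence is -5/7 + (1/77)*sqrt(9493).

Denominator factor (w**2 - 10*w/7 - 12/11)^2: discriminant 3452/539, real irrational roots 5/7 + (1/77)*sqrt(9493) and 5/7 - (1/77)*sqrt(9493); poles of order 2, moduli 5/7 + (1/77)*sqrt(9493) and -5/7 + (1/77)*sqrt(9493).
The radius of convergence is the smallest modulus among the singular points: -5/7 + (1/77)*sqrt(9493).


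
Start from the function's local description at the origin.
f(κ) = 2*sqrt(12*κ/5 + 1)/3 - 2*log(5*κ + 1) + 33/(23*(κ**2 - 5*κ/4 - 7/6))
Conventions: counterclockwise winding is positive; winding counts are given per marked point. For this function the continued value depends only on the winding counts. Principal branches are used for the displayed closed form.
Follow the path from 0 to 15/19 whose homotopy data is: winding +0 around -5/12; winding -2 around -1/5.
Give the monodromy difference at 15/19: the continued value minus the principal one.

The rational part is single-valued and drops out of the difference; each branch term changes only by its own monodromy.
(2/3)*sqrt(1 - κ/(-5/12)): winding +0 is even, the square root returns to the same sheet, contribution 0.
(-2)*log(1 - κ/(-1/5)): each positive loop around -1/5 adds 2*pi*i to the log, so winding -2 contributes (-2)*(-2)*2*pi*i = (8)*pi*i.
Summing the contributions at κ = 15/19 gives (8)*pi*i.

Continued minus principal equals (8)*pi*i.


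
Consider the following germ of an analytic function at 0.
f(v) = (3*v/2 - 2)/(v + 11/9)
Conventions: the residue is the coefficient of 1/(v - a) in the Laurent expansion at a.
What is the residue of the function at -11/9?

The residue is -23/6.

At the order-1 pole -11/9 set g(v) = (v - (-11/9))*f(v) = 3*v/2 - 2.
Simple pole: residue = g(a) at a = -11/9, which is -23/6.


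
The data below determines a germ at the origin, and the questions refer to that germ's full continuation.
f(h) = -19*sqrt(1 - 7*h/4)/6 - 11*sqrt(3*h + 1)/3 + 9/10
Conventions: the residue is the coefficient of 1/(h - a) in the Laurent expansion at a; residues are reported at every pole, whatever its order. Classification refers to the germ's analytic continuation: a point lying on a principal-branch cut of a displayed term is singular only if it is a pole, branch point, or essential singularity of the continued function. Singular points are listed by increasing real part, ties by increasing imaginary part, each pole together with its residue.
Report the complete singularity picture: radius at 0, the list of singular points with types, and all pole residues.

Radius of convergence at 0: 1/3.
At -1/3: an algebraic (square-root) branch point.
At 4/7: an algebraic (square-root) branch point.

Branch term (-19/6)*sqrt(1 - h/(4/7)): its argument vanishes at h = 4/7, a square-root branch point, modulus 4/7.
Branch term (-11/3)*sqrt(1 - h/(-1/3)): its argument vanishes at h = -1/3, a square-root branch point, modulus 1/3.
The radius of convergence is the smallest modulus among the singular points: 1/3.
List the singular points by increasing real part (a conjugate pair: the negative imaginary part first).


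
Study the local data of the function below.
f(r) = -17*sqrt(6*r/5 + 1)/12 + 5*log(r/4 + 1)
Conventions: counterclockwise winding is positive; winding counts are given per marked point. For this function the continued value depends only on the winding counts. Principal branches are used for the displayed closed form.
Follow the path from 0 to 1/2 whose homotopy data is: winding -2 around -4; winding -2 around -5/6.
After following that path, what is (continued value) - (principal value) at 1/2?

Continued minus principal equals -(20)*pi*i.

The rational part is single-valued and drops out of the difference; each branch term changes only by its own monodromy.
(-17/12)*sqrt(1 - r/(-5/6)): winding -2 is even, the square root returns to the same sheet, contribution 0.
(5)*log(1 - r/(-4)): each positive loop around -4 adds 2*pi*i to the log, so winding -2 contributes (5)*(-2)*2*pi*i = -(20)*pi*i.
Summing the contributions at r = 1/2 gives -(20)*pi*i.


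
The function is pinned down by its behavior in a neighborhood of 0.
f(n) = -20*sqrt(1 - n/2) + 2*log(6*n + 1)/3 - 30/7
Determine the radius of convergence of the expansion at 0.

The radius of convergence is 1/6.

Branch term (-20)*sqrt(1 - n/(2)): its argument vanishes at n = 2, a square-root branch point, modulus 2.
Branch term (2/3)*log(1 - n/(-1/6)): its argument vanishes at n = -1/6, a logarithmic branch point, modulus 1/6.
The radius of convergence is the smallest modulus among the singular points: 1/6.


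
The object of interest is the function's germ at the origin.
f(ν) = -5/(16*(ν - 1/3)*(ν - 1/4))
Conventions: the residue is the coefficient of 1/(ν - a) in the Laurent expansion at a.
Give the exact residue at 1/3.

At the order-1 pole 1/3 set g(ν) = (ν - (1/3))*f(ν) = -5/(16*(ν - 1/4)).
Simple pole: residue = g(a) at a = 1/3, which is -15/4.

The residue is -15/4.


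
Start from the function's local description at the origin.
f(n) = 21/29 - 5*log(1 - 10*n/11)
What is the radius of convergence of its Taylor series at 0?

The radius of convergence is 11/10.

Branch term (-5)*log(1 - n/(11/10)): its argument vanishes at n = 11/10, a logarithmic branch point, modulus 11/10.
The radius of convergence is the smallest modulus among the singular points: 11/10.


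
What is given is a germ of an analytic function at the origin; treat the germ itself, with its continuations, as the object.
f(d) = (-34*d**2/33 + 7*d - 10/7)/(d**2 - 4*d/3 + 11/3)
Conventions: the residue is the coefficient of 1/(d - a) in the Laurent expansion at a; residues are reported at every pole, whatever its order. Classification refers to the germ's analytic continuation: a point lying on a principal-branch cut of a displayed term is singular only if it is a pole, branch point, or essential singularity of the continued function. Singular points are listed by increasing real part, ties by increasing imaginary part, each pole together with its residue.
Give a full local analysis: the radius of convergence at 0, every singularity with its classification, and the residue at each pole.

Denominator factor (d**2 - 4*d/3 + 11/3): discriminant -116/9, complex-conjugate roots (2/3) + ((1/3)*sqrt(29))*i and (2/3) - ((1/3)*sqrt(29))*i; poles of order 1, moduli (1/3)*sqrt(33) and (1/3)*sqrt(33).
The radius of convergence is the smallest modulus among the singular points: (1/3)*sqrt(33).
The factor d**2 - 4*d/3 + 11/3 splits as (d - a)(d - a') with a = (2/3) - ((1/3)*sqrt(29))*i, a' = (2/3) + ((1/3)*sqrt(29))*i. At the order-1 pole a set g(d) = (d - a)*f(d) = [-34*d**2/33 + 7*d - 10/7] / (d - a').
Simple pole: residue = g(a) at a = (2/3) - ((1/3)*sqrt(29))*i, which is (557/198) + ((6341/20097)*sqrt(29))*i.
The factor d**2 - 4*d/3 + 11/3 splits as (d - a)(d - a') with a = (2/3) + ((1/3)*sqrt(29))*i, a' = (2/3) - ((1/3)*sqrt(29))*i. At the order-1 pole a set g(d) = (d - a)*f(d) = [-34*d**2/33 + 7*d - 10/7] / (d - a').
Simple pole: residue = g(a) at a = (2/3) + ((1/3)*sqrt(29))*i, which is (557/198) - ((6341/20097)*sqrt(29))*i.
List the singular points by increasing real part (a conjugate pair: the negative imaginary part first).

Radius of convergence at 0: (1/3)*sqrt(33).
At (2/3) - ((1/3)*sqrt(29))*i: a pole of order 1; residue (557/198) + ((6341/20097)*sqrt(29))*i.
At (2/3) + ((1/3)*sqrt(29))*i: a pole of order 1; residue (557/198) - ((6341/20097)*sqrt(29))*i.


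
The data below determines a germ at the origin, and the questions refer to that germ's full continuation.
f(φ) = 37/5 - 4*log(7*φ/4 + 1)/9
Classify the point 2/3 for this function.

There is no denominator, hence no pole anywhere.
Branch term log(1 - φ/(-4/7)): argument at 2/3 is 13/6, nonzero, so 2/3 is not its branch point (a point on a principal cut is still regular for the continued germ).
So the germ continues analytically to 2/3.

The point is a regular point.


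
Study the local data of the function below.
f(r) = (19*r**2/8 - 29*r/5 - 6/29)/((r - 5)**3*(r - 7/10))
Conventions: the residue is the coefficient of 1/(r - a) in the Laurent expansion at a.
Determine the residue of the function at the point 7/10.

The residue is 359965/9222812.

At the order-1 pole 7/10 set g(r) = (r - (7/10))*f(r) = (19*r**2/8 - 29*r/5 - 6/29)/(r - 5)**3.
Simple pole: residue = g(a) at a = 7/10, which is 359965/9222812.


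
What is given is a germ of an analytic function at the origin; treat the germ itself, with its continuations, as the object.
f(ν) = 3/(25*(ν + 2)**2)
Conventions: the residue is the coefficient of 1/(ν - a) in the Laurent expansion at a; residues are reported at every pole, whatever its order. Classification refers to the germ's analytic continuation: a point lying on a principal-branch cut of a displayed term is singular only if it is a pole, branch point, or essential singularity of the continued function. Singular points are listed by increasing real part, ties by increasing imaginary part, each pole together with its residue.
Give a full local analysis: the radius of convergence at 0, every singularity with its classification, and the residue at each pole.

Denominator factor (ν + 2)^2: pole of order 2 at -2, modulus 2.
The radius of convergence is the smallest modulus among the singular points: 2.
At the order-2 pole -2 set g(ν) = (ν - (-2))^2*f(ν) = 3/25.
Order-2 pole: residue = g'(a); g'(-2) = 0, so the residue is 0.

Radius of convergence at 0: 2.
At -2: a pole of order 2; residue 0.


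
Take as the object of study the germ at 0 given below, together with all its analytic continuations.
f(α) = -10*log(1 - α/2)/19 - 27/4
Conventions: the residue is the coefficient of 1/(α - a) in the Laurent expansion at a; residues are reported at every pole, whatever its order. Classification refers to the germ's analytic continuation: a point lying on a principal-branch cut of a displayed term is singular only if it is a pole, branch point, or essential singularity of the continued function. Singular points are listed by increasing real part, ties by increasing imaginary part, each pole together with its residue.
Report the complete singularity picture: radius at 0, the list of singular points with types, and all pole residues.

Radius of convergence at 0: 2.
At 2: a logarithmic branch point.

Branch term (-10/19)*log(1 - α/(2)): its argument vanishes at α = 2, a logarithmic branch point, modulus 2.
The radius of convergence is the smallest modulus among the singular points: 2.


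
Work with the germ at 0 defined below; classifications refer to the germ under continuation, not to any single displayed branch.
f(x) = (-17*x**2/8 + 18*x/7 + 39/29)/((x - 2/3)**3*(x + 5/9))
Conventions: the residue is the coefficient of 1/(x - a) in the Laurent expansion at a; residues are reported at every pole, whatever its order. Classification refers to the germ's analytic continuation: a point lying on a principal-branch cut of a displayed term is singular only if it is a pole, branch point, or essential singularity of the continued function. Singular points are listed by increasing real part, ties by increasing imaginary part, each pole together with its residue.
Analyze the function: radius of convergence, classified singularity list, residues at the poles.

Radius of convergence at 0: 5/9.
At -5/9: a pole of order 1; residue 875619/2161544.
At 2/3: a pole of order 3; residue -875619/2161544.

Denominator factor (x - 2/3)^3: pole of order 3 at 2/3, modulus 2/3.
Denominator factor (x + 5/9): pole of order 1 at -5/9, modulus 5/9.
The radius of convergence is the smallest modulus among the singular points: 5/9.
At the order-1 pole -5/9 set g(x) = (x - (-5/9))*f(x) = (-17*x**2/8 + 18*x/7 + 39/29)/(x - 2/3)**3.
Simple pole: residue = g(a) at a = -5/9, which is 875619/2161544.
At the order-3 pole 2/3 set g(x) = (x - (2/3))^3*f(x) = (-17*x**2/8 + 18*x/7 + 39/29)/(x + 5/9).
Order-3 pole: residue = g''(a)/2; g''(2/3) = -875619/1080772, so the residue is -875619/2161544.
List the singular points by increasing real part (a conjugate pair: the negative imaginary part first).


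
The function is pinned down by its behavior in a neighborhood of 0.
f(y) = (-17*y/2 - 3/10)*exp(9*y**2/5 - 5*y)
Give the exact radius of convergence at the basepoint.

The radius of convergence is infinite.

The factor exp(9*y**2/5 - 5*y) is entire and contributes no finite singular point.
The polynomial part has no poles.
No finite singular points: the Taylor series at 0 converges everywhere.


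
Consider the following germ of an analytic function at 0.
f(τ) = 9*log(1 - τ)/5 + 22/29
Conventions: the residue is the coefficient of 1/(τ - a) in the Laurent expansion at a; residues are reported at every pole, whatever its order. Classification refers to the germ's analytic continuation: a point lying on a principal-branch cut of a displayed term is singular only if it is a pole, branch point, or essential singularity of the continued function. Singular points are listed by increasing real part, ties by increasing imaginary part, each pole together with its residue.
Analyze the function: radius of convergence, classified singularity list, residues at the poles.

Branch term (9/5)*log(1 - τ/(1)): its argument vanishes at τ = 1, a logarithmic branch point, modulus 1.
The radius of convergence is the smallest modulus among the singular points: 1.

Radius of convergence at 0: 1.
At 1: a logarithmic branch point.


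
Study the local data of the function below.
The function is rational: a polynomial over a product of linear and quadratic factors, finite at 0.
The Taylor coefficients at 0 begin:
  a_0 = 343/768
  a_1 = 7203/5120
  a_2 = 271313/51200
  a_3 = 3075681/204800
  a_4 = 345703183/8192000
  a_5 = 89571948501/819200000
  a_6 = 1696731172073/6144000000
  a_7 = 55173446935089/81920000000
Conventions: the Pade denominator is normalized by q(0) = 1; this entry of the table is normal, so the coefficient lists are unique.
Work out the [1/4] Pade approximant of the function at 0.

The Pade approximant has numerator coefficients [343/768, 12005/9472]; denominator coefficients [1, -231/740, -161049/14800, 34839/8000, 929481/29600].

Taylor coefficients needed (read off): a_0 = 343/768, a_1 = 7203/5120, a_2 = 271313/51200, a_3 = 3075681/204800, a_4 = 345703183/8192000, a_5 = 89571948501/819200000.
Write the denominator as Q(k) = 1 + q1*k + q2*k^2 + q3*k^3 + q4*k^4. Requiring Q*f - P = O(k^6) with deg P <= 1 kills the coefficients of k^2..k^5 in Q*f:
  k^2: a_2 + q1*a_1 + q2*a_0 = 0, i.e. 271313/51200 + (7203/5120)*q1 + (343/768)*q2 = 0.
  k^3: a_3 + q1*a_2 + q2*a_1 + q3*a_0 = 0, i.e. 3075681/204800 + (271313/51200)*q1 + (7203/5120)*q2 + (343/768)*q3 = 0.
  k^4: a_4 + q1*a_3 + q2*a_2 + q3*a_1 + q4*a_0 = 0, i.e. 345703183/8192000 + (3075681/204800)*q1 + (271313/51200)*q2 + (7203/5120)*q3 + (343/768)*q4 = 0.
  k^5: a_5 + q1*a_4 + q2*a_3 + q3*a_2 + q4*a_1 = 0, i.e. 89571948501/819200000 + (345703183/8192000)*q1 + (3075681/204800)*q2 + (271313/51200)*q3 + (7203/5120)*q4 = 0.
Solving this linear system: q1 = -231/740, q2 = -161049/14800, q3 = 34839/8000, q4 = 929481/29600.
The numerator is Q*f truncated at degree 1: P0 = a_0 = 343/768; P1 = a_1 + q1*a_0 = 12005/9472.


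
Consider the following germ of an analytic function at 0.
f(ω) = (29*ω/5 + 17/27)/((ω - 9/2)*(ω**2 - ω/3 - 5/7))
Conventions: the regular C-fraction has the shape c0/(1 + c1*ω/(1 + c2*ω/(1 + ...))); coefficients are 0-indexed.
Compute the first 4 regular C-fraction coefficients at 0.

The regular C-fraction coefficients are [238/1215, -1372/153, 452023/49980, 217749379/1328947620].

Taylor coefficients (expand at 0): a_0 = 238/1215, a_1 = 19208/10935, a_2 = -66346/492075, a_3 = 57868706/22143375.
c0 = a_0 = 238/1215. Peel one level at a time: if S = 1 + c*ω/S' with S'(0) = 1, then c is the ω-coefficient of S and S' = c*ω/(S - 1).
S_1 = c0/f = 1 + (-1372/153)*ω + (3164161/39015)*ω^2 + ...; c1 = -1372/153.
S_2 = c1*ω/(S_1 - 1) = 1 + (452023/49980)*ω + (-12808787/8643600)*ω^2 + ...; c2 = 452023/49980.
S_3 = c2*ω/(S_2 - 1) = 1 + (217749379/1328947620)*ω + ...; c3 = 217749379/1328947620.


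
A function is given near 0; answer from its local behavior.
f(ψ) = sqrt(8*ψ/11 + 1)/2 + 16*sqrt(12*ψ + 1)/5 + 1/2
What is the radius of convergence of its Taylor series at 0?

Branch term (1/2)*sqrt(1 - ψ/(-11/8)): its argument vanishes at ψ = -11/8, a square-root branch point, modulus 11/8.
Branch term (16/5)*sqrt(1 - ψ/(-1/12)): its argument vanishes at ψ = -1/12, a square-root branch point, modulus 1/12.
The radius of convergence is the smallest modulus among the singular points: 1/12.

The radius of convergence is 1/12.


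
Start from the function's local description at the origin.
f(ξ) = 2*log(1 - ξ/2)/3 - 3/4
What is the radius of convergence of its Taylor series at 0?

The radius of convergence is 2.

Branch term (2/3)*log(1 - ξ/(2)): its argument vanishes at ξ = 2, a logarithmic branch point, modulus 2.
The radius of convergence is the smallest modulus among the singular points: 2.


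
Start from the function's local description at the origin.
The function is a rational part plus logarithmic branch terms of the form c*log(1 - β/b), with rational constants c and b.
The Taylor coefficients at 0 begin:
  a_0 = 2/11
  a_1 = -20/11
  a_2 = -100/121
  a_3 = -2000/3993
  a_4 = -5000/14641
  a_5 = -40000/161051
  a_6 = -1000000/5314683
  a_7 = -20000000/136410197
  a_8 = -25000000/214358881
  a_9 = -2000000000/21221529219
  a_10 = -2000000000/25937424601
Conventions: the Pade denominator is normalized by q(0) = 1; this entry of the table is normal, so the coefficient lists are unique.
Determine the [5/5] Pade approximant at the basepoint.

The Pade approximant has numerator coefficients [2/11, -270/121, 43600/11979, -273500/131769, 4385000/10146213, -7685000/334825029]; denominator coefficients [1, -25/11, 2000/1089, -2500/3993, 25000/307461, -25000/10146213].

Taylor coefficients needed (read off): a_0 = 2/11, a_1 = -20/11, a_2 = -100/121, a_3 = -2000/3993, a_4 = -5000/14641, a_5 = -40000/161051, a_6 = -1000000/5314683, a_7 = -20000000/136410197, a_8 = -25000000/214358881, a_9 = -2000000000/21221529219, a_10 = -2000000000/25937424601.
Write the denominator as Q(β) = 1 + q1*β + q2*β^2 + q3*β^3 + q4*β^4 + q5*β^5. Requiring Q*f - P = O(β^11) with deg P <= 5 kills the coefficients of β^6..β^10 in Q*f:
  β^6: a_6 + q1*a_5 + q2*a_4 + q3*a_3 + q4*a_2 + q5*a_1 = 0, i.e. -1000000/5314683 + (-40000/161051)*q1 + (-5000/14641)*q2 + (-2000/3993)*q3 + (-100/121)*q4 + (-20/11)*q5 = 0.
  β^7: a_7 + q1*a_6 + q2*a_5 + q3*a_4 + q4*a_3 + q5*a_2 = 0, i.e. -20000000/136410197 + (-1000000/5314683)*q1 + (-40000/161051)*q2 + (-5000/14641)*q3 + (-2000/3993)*q4 + (-100/121)*q5 = 0.
  β^8: a_8 + q1*a_7 + q2*a_6 + q3*a_5 + q4*a_4 + q5*a_3 = 0, i.e. -25000000/214358881 + (-20000000/136410197)*q1 + (-1000000/5314683)*q2 + (-40000/161051)*q3 + (-5000/14641)*q4 + (-2000/3993)*q5 = 0.
  β^9: a_9 + q1*a_8 + q2*a_7 + q3*a_6 + q4*a_5 + q5*a_4 = 0, i.e. -2000000000/21221529219 + (-25000000/214358881)*q1 + (-20000000/136410197)*q2 + (-1000000/5314683)*q3 + (-40000/161051)*q4 + (-5000/14641)*q5 = 0.
  β^10: a_10 + q1*a_9 + q2*a_8 + q3*a_7 + q4*a_6 + q5*a_5 = 0, i.e. -2000000000/25937424601 + (-2000000000/21221529219)*q1 + (-25000000/214358881)*q2 + (-20000000/136410197)*q3 + (-1000000/5314683)*q4 + (-40000/161051)*q5 = 0.
Solving this linear system: q1 = -25/11, q2 = 2000/1089, q3 = -2500/3993, q4 = 25000/307461, q5 = -25000/10146213.
The numerator is Q*f truncated at degree 5: P0 = a_0 = 2/11; P1 = a_1 + q1*a_0 = -270/121; P2 = a_2 + q1*a_1 + q2*a_0 = 43600/11979; P3 = a_3 + q1*a_2 + q2*a_1 + q3*a_0 = -273500/131769; P4 = a_4 + q1*a_3 + q2*a_2 + q3*a_1 + q4*a_0 = 4385000/10146213; P5 = a_5 + q1*a_4 + q2*a_3 + q3*a_2 + q4*a_1 + q5*a_0 = -7685000/334825029.


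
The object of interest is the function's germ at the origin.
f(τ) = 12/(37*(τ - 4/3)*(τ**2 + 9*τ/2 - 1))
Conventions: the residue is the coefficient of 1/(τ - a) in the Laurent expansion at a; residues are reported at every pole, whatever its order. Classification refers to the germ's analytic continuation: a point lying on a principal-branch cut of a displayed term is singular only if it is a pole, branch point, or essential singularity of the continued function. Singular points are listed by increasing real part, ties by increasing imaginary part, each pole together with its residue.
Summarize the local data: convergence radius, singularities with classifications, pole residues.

Denominator factor (τ**2 + 9*τ/2 - 1): discriminant 97/4, real irrational roots -9/4 + (1/4)*sqrt(97) and -9/4 - (1/4)*sqrt(97); poles of order 1, moduli -9/4 + (1/4)*sqrt(97) and 9/4 + (1/4)*sqrt(97).
Denominator factor (τ - 4/3): pole of order 1 at 4/3, modulus 4/3.
The radius of convergence is the smallest modulus among the singular points: -9/4 + (1/4)*sqrt(97).
The factor τ**2 + 9*τ/2 - 1 splits as (τ - a)(τ - a') with a = -9/4 - (1/4)*sqrt(97), a' = -9/4 + (1/4)*sqrt(97). At the order-1 pole a set g(τ) = (τ - a)*f(τ) = [12/(37*(τ - 4/3))] / (τ - a').
Simple pole: residue = g(a) at a = -9/4 - (1/4)*sqrt(97), which is -54/2257 + (774/218929)*sqrt(97).
The factor τ**2 + 9*τ/2 - 1 splits as (τ - a)(τ - a') with a = -9/4 + (1/4)*sqrt(97), a' = -9/4 - (1/4)*sqrt(97). At the order-1 pole a set g(τ) = (τ - a)*f(τ) = [12/(37*(τ - 4/3))] / (τ - a').
Simple pole: residue = g(a) at a = -9/4 + (1/4)*sqrt(97), which is -54/2257 - (774/218929)*sqrt(97).
At the order-1 pole 4/3 set g(τ) = (τ - (4/3))*f(τ) = 12/(37*(τ**2 + 9*τ/2 - 1)).
Simple pole: residue = g(a) at a = 4/3, which is 108/2257.
List the singular points by increasing real part (a conjugate pair: the negative imaginary part first).

Radius of convergence at 0: -9/4 + (1/4)*sqrt(97).
At -9/4 - (1/4)*sqrt(97): a pole of order 1; residue -54/2257 + (774/218929)*sqrt(97).
At -9/4 + (1/4)*sqrt(97): a pole of order 1; residue -54/2257 - (774/218929)*sqrt(97).
At 4/3: a pole of order 1; residue 108/2257.


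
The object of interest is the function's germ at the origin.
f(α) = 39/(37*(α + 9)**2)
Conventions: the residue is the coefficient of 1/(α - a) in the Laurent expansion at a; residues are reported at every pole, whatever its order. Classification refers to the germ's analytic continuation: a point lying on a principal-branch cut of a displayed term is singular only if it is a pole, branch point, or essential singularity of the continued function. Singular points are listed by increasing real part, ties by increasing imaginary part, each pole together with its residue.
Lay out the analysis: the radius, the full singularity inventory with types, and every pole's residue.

Denominator factor (α + 9)^2: pole of order 2 at -9, modulus 9.
The radius of convergence is the smallest modulus among the singular points: 9.
At the order-2 pole -9 set g(α) = (α - (-9))^2*f(α) = 39/37.
Order-2 pole: residue = g'(a); g'(-9) = 0, so the residue is 0.

Radius of convergence at 0: 9.
At -9: a pole of order 2; residue 0.


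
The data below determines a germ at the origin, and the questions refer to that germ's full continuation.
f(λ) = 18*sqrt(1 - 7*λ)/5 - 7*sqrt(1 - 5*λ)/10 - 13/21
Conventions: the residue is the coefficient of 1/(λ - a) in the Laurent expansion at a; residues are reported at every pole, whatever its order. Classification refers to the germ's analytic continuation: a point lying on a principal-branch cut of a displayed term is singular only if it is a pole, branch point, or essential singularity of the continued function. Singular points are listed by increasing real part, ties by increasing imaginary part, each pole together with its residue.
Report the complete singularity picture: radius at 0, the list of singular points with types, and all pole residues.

Radius of convergence at 0: 1/7.
At 1/7: an algebraic (square-root) branch point.
At 1/5: an algebraic (square-root) branch point.

Branch term (-7/10)*sqrt(1 - λ/(1/5)): its argument vanishes at λ = 1/5, a square-root branch point, modulus 1/5.
Branch term (18/5)*sqrt(1 - λ/(1/7)): its argument vanishes at λ = 1/7, a square-root branch point, modulus 1/7.
The radius of convergence is the smallest modulus among the singular points: 1/7.
List the singular points by increasing real part (a conjugate pair: the negative imaginary part first).


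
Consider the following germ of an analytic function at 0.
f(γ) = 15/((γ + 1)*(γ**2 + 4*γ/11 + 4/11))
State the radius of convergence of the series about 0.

The radius of convergence is (2/11)*sqrt(11).

Denominator factor (γ**2 + 4*γ/11 + 4/11): discriminant -160/121, complex-conjugate roots (-2/11) + ((2/11)*sqrt(10))*i and (-2/11) - ((2/11)*sqrt(10))*i; poles of order 1, moduli (2/11)*sqrt(11) and (2/11)*sqrt(11).
Denominator factor (γ + 1): pole of order 1 at -1, modulus 1.
The radius of convergence is the smallest modulus among the singular points: (2/11)*sqrt(11).


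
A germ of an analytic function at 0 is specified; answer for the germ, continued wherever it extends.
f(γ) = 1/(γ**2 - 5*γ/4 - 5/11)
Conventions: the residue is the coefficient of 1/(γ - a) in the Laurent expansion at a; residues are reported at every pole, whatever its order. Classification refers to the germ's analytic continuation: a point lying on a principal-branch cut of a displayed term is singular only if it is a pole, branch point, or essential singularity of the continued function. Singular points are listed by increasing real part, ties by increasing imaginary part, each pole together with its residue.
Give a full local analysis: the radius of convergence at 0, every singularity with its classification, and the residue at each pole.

Denominator factor (γ**2 - 5*γ/4 - 5/11): discriminant 595/176, real irrational roots 5/8 + (1/88)*sqrt(6545) and 5/8 - (1/88)*sqrt(6545); poles of order 1, moduli 5/8 + (1/88)*sqrt(6545) and -5/8 + (1/88)*sqrt(6545).
The radius of convergence is the smallest modulus among the singular points: -5/8 + (1/88)*sqrt(6545).
The factor γ**2 - 5*γ/4 - 5/11 splits as (γ - a)(γ - a') with a = 5/8 - (1/88)*sqrt(6545), a' = 5/8 + (1/88)*sqrt(6545). At the order-1 pole a set g(γ) = (γ - a)*f(γ) = [1] / (γ - a').
Simple pole: residue = g(a) at a = 5/8 - (1/88)*sqrt(6545), which is -(4/595)*sqrt(6545).
The factor γ**2 - 5*γ/4 - 5/11 splits as (γ - a)(γ - a') with a = 5/8 + (1/88)*sqrt(6545), a' = 5/8 - (1/88)*sqrt(6545). At the order-1 pole a set g(γ) = (γ - a)*f(γ) = [1] / (γ - a').
Simple pole: residue = g(a) at a = 5/8 + (1/88)*sqrt(6545), which is (4/595)*sqrt(6545).
List the singular points by increasing real part (a conjugate pair: the negative imaginary part first).

Radius of convergence at 0: -5/8 + (1/88)*sqrt(6545).
At 5/8 - (1/88)*sqrt(6545): a pole of order 1; residue -(4/595)*sqrt(6545).
At 5/8 + (1/88)*sqrt(6545): a pole of order 1; residue (4/595)*sqrt(6545).


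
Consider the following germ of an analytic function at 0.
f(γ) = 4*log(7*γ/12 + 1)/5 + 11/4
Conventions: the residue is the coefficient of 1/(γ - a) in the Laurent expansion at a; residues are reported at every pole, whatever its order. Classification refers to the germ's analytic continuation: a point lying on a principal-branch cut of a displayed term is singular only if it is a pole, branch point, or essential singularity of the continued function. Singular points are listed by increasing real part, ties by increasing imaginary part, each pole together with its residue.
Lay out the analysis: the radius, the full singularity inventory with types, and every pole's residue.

Branch term (4/5)*log(1 - γ/(-12/7)): its argument vanishes at γ = -12/7, a logarithmic branch point, modulus 12/7.
The radius of convergence is the smallest modulus among the singular points: 12/7.

Radius of convergence at 0: 12/7.
At -12/7: a logarithmic branch point.


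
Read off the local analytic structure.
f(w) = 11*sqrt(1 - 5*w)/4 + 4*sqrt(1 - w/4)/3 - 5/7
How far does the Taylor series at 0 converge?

The radius of convergence is 1/5.

Branch term (4/3)*sqrt(1 - w/(4)): its argument vanishes at w = 4, a square-root branch point, modulus 4.
Branch term (11/4)*sqrt(1 - w/(1/5)): its argument vanishes at w = 1/5, a square-root branch point, modulus 1/5.
The radius of convergence is the smallest modulus among the singular points: 1/5.


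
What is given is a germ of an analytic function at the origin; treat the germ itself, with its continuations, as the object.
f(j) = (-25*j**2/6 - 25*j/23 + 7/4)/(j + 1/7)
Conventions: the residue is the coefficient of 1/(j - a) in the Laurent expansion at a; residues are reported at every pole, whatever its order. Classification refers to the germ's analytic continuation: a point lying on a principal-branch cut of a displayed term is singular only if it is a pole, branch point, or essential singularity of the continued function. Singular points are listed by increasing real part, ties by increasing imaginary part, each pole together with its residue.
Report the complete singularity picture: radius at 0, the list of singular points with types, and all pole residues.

Denominator factor (j + 1/7): pole of order 1 at -1/7, modulus 1/7.
The radius of convergence is the smallest modulus among the singular points: 1/7.
At the order-1 pole -1/7 set g(j) = (j - (-1/7))*f(j) = -25*j**2/6 - 25*j/23 + 7/4.
Simple pole: residue = g(a) at a = -1/7, which is 24617/13524.

Radius of convergence at 0: 1/7.
At -1/7: a pole of order 1; residue 24617/13524.


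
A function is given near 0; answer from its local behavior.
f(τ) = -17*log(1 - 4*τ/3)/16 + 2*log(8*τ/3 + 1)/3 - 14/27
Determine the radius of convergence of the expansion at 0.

Branch term (2/3)*log(1 - τ/(-3/8)): its argument vanishes at τ = -3/8, a logarithmic branch point, modulus 3/8.
Branch term (-17/16)*log(1 - τ/(3/4)): its argument vanishes at τ = 3/4, a logarithmic branch point, modulus 3/4.
The radius of convergence is the smallest modulus among the singular points: 3/8.

The radius of convergence is 3/8.


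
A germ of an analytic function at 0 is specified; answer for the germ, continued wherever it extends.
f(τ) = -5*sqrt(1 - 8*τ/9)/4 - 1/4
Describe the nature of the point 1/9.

The point is a regular point.

There is no denominator, hence no pole anywhere.
Branch term sqrt(1 - τ/(9/8)): argument at 1/9 is 73/81, nonzero, so 1/9 is not its branch point (a point on a principal cut is still regular for the continued germ).
So the germ continues analytically to 1/9.


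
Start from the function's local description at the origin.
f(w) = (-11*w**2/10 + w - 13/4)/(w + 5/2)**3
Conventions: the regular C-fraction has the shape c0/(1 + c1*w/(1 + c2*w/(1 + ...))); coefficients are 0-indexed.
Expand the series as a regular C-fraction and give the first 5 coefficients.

Taylor coefficients (expand at 0): a_0 = -26/125, a_1 = 196/625, a_2 = -1084/3125, a_3 = 872/3125, a_4 = -2944/15625.
c0 = a_0 = -26/125. Peel one level at a time: if S = 1 + c*w/S' with S'(0) = 1, then c is the w-coefficient of S and S' = c*w/(S - 1).
S_1 = c0/f = 1 + (98/65)*w + (2558/4225)*w^2 + ...; c1 = 98/65.
S_2 = c1*w/(S_1 - 1) = 1 + (-1279/3185)*w + (20031/60025)*w^2 + ...; c2 = -1279/3185.
S_3 = c2*w/(S_2 - 1) = 1 + (260403/313355)*w + (26787826/40896025)*w^2 + ...; c3 = 260403/313355.
S_4 = c3*w/(S_3 - 1) = 1 + (-100969498/128098245)*w + ...; c4 = -100969498/128098245.

The regular C-fraction coefficients are [-26/125, 98/65, -1279/3185, 260403/313355, -100969498/128098245].


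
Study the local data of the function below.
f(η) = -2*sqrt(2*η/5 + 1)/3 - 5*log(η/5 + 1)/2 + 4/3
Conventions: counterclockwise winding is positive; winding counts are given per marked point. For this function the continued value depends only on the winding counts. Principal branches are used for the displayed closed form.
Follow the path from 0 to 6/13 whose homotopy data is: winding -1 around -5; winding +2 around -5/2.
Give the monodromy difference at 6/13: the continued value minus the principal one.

The rational part is single-valued and drops out of the difference; each branch term changes only by its own monodromy.
(-2/3)*sqrt(1 - η/(-5/2)): winding +2 is even, the square root returns to the same sheet, contribution 0.
(-5/2)*log(1 - η/(-5)): each positive loop around -5 adds 2*pi*i to the log, so winding -1 contributes (-5/2)*(-1)*2*pi*i = (5)*pi*i.
Summing the contributions at η = 6/13 gives (5)*pi*i.

Continued minus principal equals (5)*pi*i.


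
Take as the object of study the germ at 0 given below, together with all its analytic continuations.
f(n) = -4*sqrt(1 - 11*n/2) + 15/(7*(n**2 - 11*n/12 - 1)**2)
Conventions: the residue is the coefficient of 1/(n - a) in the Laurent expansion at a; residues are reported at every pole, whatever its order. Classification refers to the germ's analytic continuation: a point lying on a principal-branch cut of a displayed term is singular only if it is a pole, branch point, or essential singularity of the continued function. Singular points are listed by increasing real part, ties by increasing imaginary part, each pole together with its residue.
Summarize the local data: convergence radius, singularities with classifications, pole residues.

Radius of convergence at 0: 2/11.
At 11/24 - (1/24)*sqrt(697): a pole of order 2; residue (51840/3400663)*sqrt(697).
At 2/11: an algebraic (square-root) branch point.
At 11/24 + (1/24)*sqrt(697): a pole of order 2; residue -(51840/3400663)*sqrt(697).

Denominator factor (n**2 - 11*n/12 - 1)^2: discriminant 697/144, real irrational roots 11/24 + (1/24)*sqrt(697) and 11/24 - (1/24)*sqrt(697); poles of order 2, moduli 11/24 + (1/24)*sqrt(697) and -11/24 + (1/24)*sqrt(697).
Branch term (-4)*sqrt(1 - n/(2/11)): its argument vanishes at n = 2/11, a square-root branch point, modulus 2/11.
The radius of convergence is the smallest modulus among the singular points: 2/11.
The branch term is analytic at 11/24 - (1/24)*sqrt(697) and contributes nothing to the residue; only the rational part matters.
The factor n**2 - 11*n/12 - 1 splits as (n - a)(n - a') with a = 11/24 - (1/24)*sqrt(697), a' = 11/24 + (1/24)*sqrt(697). At the order-2 pole a set g(n) = (n - a)^2*(rational part) = [15/7] / (n - a')^2.
Order-2 pole: residue = g'(a); g'(11/24 - (1/24)*sqrt(697)) = (51840/3400663)*sqrt(697), so the residue is (51840/3400663)*sqrt(697).
The branch term is analytic at 11/24 + (1/24)*sqrt(697) and contributes nothing to the residue; only the rational part matters.
The factor n**2 - 11*n/12 - 1 splits as (n - a)(n - a') with a = 11/24 + (1/24)*sqrt(697), a' = 11/24 - (1/24)*sqrt(697). At the order-2 pole a set g(n) = (n - a)^2*(rational part) = [15/7] / (n - a')^2.
Order-2 pole: residue = g'(a); g'(11/24 + (1/24)*sqrt(697)) = -(51840/3400663)*sqrt(697), so the residue is -(51840/3400663)*sqrt(697).
List the singular points by increasing real part (a conjugate pair: the negative imaginary part first).


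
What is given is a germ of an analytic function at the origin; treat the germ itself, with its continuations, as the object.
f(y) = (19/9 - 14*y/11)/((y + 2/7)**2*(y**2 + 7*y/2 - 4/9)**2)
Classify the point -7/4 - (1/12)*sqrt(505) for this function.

The point is a pole of order 2.

The denominator factor y**2 + 7*y/2 - 4/9 vanishes at -7/4 - (1/12)*sqrt(505) and appears to the power 2; the numerator there equals 859/198 + (7/66)*sqrt(505), nonzero, and no other factor vanishes.
Hence a pole whose order is the multiplicity, 2.


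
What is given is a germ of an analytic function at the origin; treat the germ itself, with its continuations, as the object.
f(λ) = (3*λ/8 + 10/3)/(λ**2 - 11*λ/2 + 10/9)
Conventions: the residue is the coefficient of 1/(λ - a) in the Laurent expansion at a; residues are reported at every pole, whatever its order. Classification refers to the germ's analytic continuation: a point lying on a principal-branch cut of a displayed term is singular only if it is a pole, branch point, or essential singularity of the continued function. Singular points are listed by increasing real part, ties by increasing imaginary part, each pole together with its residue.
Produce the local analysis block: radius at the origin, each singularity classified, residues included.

Radius of convergence at 0: 11/4 - (1/12)*sqrt(929).
At 11/4 - (1/12)*sqrt(929): a pole of order 1; residue 3/16 - (419/14864)*sqrt(929).
At 11/4 + (1/12)*sqrt(929): a pole of order 1; residue 3/16 + (419/14864)*sqrt(929).

Denominator factor (λ**2 - 11*λ/2 + 10/9): discriminant 929/36, real irrational roots 11/4 + (1/12)*sqrt(929) and 11/4 - (1/12)*sqrt(929); poles of order 1, moduli 11/4 + (1/12)*sqrt(929) and 11/4 - (1/12)*sqrt(929).
The radius of convergence is the smallest modulus among the singular points: 11/4 - (1/12)*sqrt(929).
The factor λ**2 - 11*λ/2 + 10/9 splits as (λ - a)(λ - a') with a = 11/4 - (1/12)*sqrt(929), a' = 11/4 + (1/12)*sqrt(929). At the order-1 pole a set g(λ) = (λ - a)*f(λ) = [3*λ/8 + 10/3] / (λ - a').
Simple pole: residue = g(a) at a = 11/4 - (1/12)*sqrt(929), which is 3/16 - (419/14864)*sqrt(929).
The factor λ**2 - 11*λ/2 + 10/9 splits as (λ - a)(λ - a') with a = 11/4 + (1/12)*sqrt(929), a' = 11/4 - (1/12)*sqrt(929). At the order-1 pole a set g(λ) = (λ - a)*f(λ) = [3*λ/8 + 10/3] / (λ - a').
Simple pole: residue = g(a) at a = 11/4 + (1/12)*sqrt(929), which is 3/16 + (419/14864)*sqrt(929).
List the singular points by increasing real part (a conjugate pair: the negative imaginary part first).
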